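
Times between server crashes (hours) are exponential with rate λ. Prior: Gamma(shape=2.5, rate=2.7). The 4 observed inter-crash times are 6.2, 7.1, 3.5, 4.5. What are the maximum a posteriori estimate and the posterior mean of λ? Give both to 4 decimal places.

MAP = 0.2292; posterior mean = 0.2708

Σ times = 21.3. Posterior: Gamma(shape = 2.5+4 = 6.5, rate = 2.7+21.3 = 24.0).
Mode = (α−1)/β = 5.5/24.0 = 0.2292.
Mean = α/β = 6.5/24.0 = 0.2708.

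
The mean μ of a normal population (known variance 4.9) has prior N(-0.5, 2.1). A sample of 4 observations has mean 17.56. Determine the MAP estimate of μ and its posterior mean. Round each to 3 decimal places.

Posterior for μ is Normal. Precision-weighted mean: (1/2.1·-0.5 + 4/4.9·17.56) / (1/2.1 + 4/4.9) = 10.906.
A Normal posterior is symmetric, so mode = mean.

MAP: 10.906. Posterior mean: 10.906.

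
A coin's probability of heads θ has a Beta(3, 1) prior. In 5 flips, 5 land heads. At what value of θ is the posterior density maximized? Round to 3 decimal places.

Posterior: Beta(3+5, 1+0) = Beta(8, 1).
Since β = 1 ≤ 1 and α > 1, the Beta density is monotone increasing on [0,1]; the mode is at 1.
Mean = 8/(8+1) = 0.889.
This is the posterior mode — the MAP estimate.

1.000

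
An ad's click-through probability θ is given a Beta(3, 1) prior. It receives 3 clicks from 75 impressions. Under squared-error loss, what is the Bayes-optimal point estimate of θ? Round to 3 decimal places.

0.076

Posterior: Beta(3+3, 1+72) = Beta(6, 73).
Mode = (6−1)/(6+73−2) = 5/77 = 0.065.
Mean = 6/(6+73) = 6/79 = 0.076.
Squared-error loss ⇒ the optimal estimator is the posterior mean.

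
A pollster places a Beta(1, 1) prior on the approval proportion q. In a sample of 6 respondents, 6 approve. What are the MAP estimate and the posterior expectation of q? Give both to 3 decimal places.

MAP estimate = 1.000, posterior expectation = 0.875

Posterior: Beta(1+6, 1+0) = Beta(7, 1).
Since β = 1 ≤ 1 and α > 1, the Beta density is monotone increasing on [0,1]; the mode is at 1.
Mean = 7/(7+1) = 0.875.
The mean is pulled below the mode by the posterior's left skew.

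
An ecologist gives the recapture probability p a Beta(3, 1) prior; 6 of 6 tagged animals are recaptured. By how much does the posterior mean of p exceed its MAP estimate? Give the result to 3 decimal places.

-0.100

Posterior: Beta(3+6, 1+0) = Beta(9, 1).
Since β = 1 ≤ 1 and α > 1, the Beta density is monotone increasing on [0,1]; the mode is at 1.
Mean = 9/(9+1) = 0.900.
Difference = 0.900 − 1.000 = -0.100.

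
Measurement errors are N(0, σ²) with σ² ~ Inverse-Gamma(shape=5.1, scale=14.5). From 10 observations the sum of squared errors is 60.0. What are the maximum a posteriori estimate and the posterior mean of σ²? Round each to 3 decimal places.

MAP: 4.009. Posterior mean: 4.890.

Posterior: Inverse-Gamma(shape = 5.1+10/2 = 10.1, scale = 14.5+60.0/2 = 44.5).
Mode = β/(α+1) = 44.5/11.1 = 4.009.
Mean = β/(α−1) = 44.5/9.1 = 4.890.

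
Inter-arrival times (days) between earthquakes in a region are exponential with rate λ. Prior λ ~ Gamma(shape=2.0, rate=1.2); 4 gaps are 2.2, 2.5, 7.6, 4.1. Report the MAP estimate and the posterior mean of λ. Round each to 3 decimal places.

MAP = 0.284, posterior mean = 0.341

Σ times = 16.4. Posterior: Gamma(shape = 2.0+4 = 6.0, rate = 1.2+16.4 = 17.6).
Mode = (α−1)/β = 5.0/17.6 = 0.284.
Mean = α/β = 6.0/17.6 = 0.341.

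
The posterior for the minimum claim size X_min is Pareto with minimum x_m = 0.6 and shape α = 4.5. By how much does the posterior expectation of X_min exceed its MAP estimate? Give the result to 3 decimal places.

0.171

The Pareto density is strictly decreasing on [x_m, ∞), so the mode is x_m = 0.600.
Mean = α·x_m/(α−1) = 4.5·0.6/3.5 = 0.771.
Difference = 0.771 − 0.600 = 0.171.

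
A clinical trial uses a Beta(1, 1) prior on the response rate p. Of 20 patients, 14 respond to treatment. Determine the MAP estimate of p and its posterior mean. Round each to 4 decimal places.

Posterior: Beta(1+14, 1+6) = Beta(15, 7).
Mode = (15−1)/(15+7−2) = 14/20 = 0.7000.
With a flat prior the MAP equals the MLE, 14/20.
Mean = 15/(15+7) = 15/22 = 0.6818.
Left-skewed posterior ⇒ mean < mode.

MAP estimate = 0.7000, posterior mean = 0.6818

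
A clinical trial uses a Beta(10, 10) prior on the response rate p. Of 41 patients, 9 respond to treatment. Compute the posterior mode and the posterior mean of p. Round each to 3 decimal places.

MAP = 0.305; posterior mean = 0.311

Posterior: Beta(10+9, 10+32) = Beta(19, 42).
Mode = (19−1)/(19+42−2) = 18/59 = 0.305.
Mean = 19/(19+42) = 19/61 = 0.311.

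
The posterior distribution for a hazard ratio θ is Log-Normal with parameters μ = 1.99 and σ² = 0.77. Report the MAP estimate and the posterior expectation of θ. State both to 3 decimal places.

Mode = exp(μ − σ²) = exp(1.22) = 3.387.
Mean = exp(μ + σ²/2) = exp(2.375) = 10.751.
Right-skewed posterior ⇒ mode < mean.

MAP = 3.387; posterior mean = 10.751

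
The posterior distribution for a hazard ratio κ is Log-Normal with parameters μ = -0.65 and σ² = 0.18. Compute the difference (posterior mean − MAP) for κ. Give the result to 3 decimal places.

0.135

Mode = exp(μ − σ²) = exp(-0.83) = 0.436.
Mean = exp(μ + σ²/2) = exp(-0.560) = 0.571.
Difference = 0.571 − 0.436 = 0.135.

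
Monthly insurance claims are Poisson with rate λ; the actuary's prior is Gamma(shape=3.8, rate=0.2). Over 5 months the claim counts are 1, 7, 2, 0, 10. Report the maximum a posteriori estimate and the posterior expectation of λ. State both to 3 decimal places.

λ_MAP = 4.385, E[λ|data] = 4.577

Σ counts = 20. Posterior: Gamma(shape = 3.8+20 = 23.8, rate = 0.2+5 = 5.2).
Mode = (α−1)/β = 22.8/5.2 = 4.385.
Mean = α/β = 23.8/5.2 = 4.577.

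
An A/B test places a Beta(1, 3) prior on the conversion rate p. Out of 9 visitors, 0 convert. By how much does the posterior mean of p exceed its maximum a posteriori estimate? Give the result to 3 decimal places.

0.077

Posterior: Beta(1+0, 3+9) = Beta(1, 12).
Since α = 1 ≤ 1 and β > 1, the Beta density is monotone decreasing on [0,1]; the mode is at 0.
Mean = 1/(1+12) = 0.077.
Difference = 0.077 − 0.000 = 0.077.
Mean > mode: the posterior has a right tail.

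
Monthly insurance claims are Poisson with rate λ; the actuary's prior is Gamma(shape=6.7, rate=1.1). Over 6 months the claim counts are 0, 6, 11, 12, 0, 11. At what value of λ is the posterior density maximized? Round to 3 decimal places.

Σ counts = 40. Posterior: Gamma(shape = 6.7+40 = 46.7, rate = 1.1+6 = 7.1).
Mode = (α−1)/β = 45.7/7.1 = 6.437.
Mean = α/β = 46.7/7.1 = 6.577.
This is the posterior mode — the MAP estimate.

6.437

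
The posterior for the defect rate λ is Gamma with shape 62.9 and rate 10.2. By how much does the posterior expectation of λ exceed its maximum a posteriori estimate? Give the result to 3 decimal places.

0.098

Mode = (α−1)/β = 61.9/10.2 = 6.069.
Mean = α/β = 62.9/10.2 = 6.167.
Difference = 6.167 − 6.069 = 0.098.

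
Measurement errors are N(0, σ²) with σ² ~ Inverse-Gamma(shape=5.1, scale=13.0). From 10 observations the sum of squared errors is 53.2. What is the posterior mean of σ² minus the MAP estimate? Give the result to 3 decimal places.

0.784

Posterior: Inverse-Gamma(shape = 5.1+10/2 = 10.1, scale = 13.0+53.2/2 = 39.6).
Mode = β/(α+1) = 39.6/11.1 = 3.568.
Mean = β/(α−1) = 39.6/9.1 = 4.352.
Difference = 4.352 − 3.568 = 0.784.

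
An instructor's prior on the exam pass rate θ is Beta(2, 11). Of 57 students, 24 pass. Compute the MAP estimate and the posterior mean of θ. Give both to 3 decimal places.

θ_MAP = 0.368, E[θ|data] = 0.371

Posterior: Beta(2+24, 11+33) = Beta(26, 44).
Mode = (26−1)/(26+44−2) = 25/68 = 0.368.
Mean = 26/(26+44) = 26/70 = 0.371.
Mean > mode: the posterior has a right tail.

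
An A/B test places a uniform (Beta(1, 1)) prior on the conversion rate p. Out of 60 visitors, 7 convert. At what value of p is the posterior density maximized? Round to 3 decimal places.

0.117

Posterior: Beta(1+7, 1+53) = Beta(8, 54).
Mode = (8−1)/(8+54−2) = 7/60 = 0.117.
With a flat prior the MAP equals the MLE, 7/60.
Mean = 8/(8+54) = 8/62 = 0.129.
This is the posterior mode — the MAP estimate.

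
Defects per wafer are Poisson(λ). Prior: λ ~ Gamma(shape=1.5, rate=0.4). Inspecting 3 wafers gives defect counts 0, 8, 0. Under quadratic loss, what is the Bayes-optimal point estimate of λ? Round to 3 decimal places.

2.794

Σ counts = 8. Posterior: Gamma(shape = 1.5+8 = 9.5, rate = 0.4+3 = 3.4).
Mode = (α−1)/β = 8.5/3.4 = 2.500.
Mean = α/β = 9.5/3.4 = 2.794.
Quadratic loss ⇒ the optimal estimator is the posterior mean.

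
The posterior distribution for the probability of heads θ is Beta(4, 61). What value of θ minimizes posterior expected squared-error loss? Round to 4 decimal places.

0.0615

Mode = (4−1)/(4+61−2) = 3/63 = 0.0476.
Mean = 4/(4+61) = 4/65 = 0.0615.
Squared-error loss ⇒ the optimal estimator is the posterior mean.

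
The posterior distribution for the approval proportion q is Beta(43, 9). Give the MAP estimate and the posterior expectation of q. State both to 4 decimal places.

Mode = (43−1)/(43+9−2) = 42/50 = 0.8400.
Mean = 43/(43+9) = 43/52 = 0.8269.

q_MAP = 0.8400, E[q|data] = 0.8269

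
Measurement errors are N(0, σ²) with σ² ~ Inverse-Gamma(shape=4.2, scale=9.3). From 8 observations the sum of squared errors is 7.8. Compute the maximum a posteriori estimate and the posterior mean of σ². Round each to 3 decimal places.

maximum a posteriori estimate = 1.435, posterior mean = 1.833

Posterior: Inverse-Gamma(shape = 4.2+8/2 = 8.2, scale = 9.3+7.8/2 = 13.2).
Mode = β/(α+1) = 13.2/9.2 = 1.435.
Mean = β/(α−1) = 13.2/7.2 = 1.833.
Mean > mode: the posterior has a right tail.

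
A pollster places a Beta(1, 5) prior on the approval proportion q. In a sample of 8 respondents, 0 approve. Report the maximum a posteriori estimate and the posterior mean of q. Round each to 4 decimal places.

Posterior: Beta(1+0, 5+8) = Beta(1, 13).
Since α = 1 ≤ 1 and β > 1, the Beta density is monotone decreasing on [0,1]; the mode is at 0.
Mean = 1/(1+13) = 0.0714.
The mean is pulled above the mode by the posterior's right skew.

MAP: 0.0000. Posterior mean: 0.0714.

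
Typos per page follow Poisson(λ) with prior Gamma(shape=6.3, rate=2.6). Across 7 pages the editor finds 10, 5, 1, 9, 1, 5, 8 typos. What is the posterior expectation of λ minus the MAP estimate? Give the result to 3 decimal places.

0.104

Σ counts = 39. Posterior: Gamma(shape = 6.3+39 = 45.3, rate = 2.6+7 = 9.6).
Mode = (α−1)/β = 44.3/9.6 = 4.615.
Mean = α/β = 45.3/9.6 = 4.719.
Difference = 4.719 − 4.615 = 0.104.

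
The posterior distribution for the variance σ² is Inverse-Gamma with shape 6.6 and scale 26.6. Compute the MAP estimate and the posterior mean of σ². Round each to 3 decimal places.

Mode = β/(α+1) = 26.6/7.6 = 3.500.
Mean = β/(α−1) = 26.6/5.6 = 4.750.

MAP = 3.500, posterior mean = 4.750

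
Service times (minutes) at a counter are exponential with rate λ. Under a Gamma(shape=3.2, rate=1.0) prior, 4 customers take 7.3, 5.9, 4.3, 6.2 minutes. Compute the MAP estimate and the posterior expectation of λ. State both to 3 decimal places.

MAP = 0.251; posterior mean = 0.291

Σ times = 23.7. Posterior: Gamma(shape = 3.2+4 = 7.2, rate = 1.0+23.7 = 24.7).
Mode = (α−1)/β = 6.2/24.7 = 0.251.
Mean = α/β = 7.2/24.7 = 0.291.
The posterior is right-skewed, so the mean exceeds the mode.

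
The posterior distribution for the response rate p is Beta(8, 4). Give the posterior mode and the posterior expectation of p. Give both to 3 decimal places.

MAP = 0.700; posterior mean = 0.667

Mode = (8−1)/(8+4−2) = 7/10 = 0.700.
Mean = 8/(8+4) = 8/12 = 0.667.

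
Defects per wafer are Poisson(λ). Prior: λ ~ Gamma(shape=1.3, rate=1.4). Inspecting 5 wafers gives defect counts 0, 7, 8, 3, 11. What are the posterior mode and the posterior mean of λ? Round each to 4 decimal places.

Σ counts = 29. Posterior: Gamma(shape = 1.3+29 = 30.3, rate = 1.4+5 = 6.4).
Mode = (α−1)/β = 29.3/6.4 = 4.5781.
Mean = α/β = 30.3/6.4 = 4.7344.

MAP: 4.5781. Posterior mean: 4.7344.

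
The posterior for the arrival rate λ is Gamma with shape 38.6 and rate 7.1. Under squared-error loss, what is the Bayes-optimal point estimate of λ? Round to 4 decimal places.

5.4366

Mode = (α−1)/β = 37.6/7.1 = 5.2958.
Mean = α/β = 38.6/7.1 = 5.4366.
Squared-error loss ⇒ the optimal estimator is the posterior mean.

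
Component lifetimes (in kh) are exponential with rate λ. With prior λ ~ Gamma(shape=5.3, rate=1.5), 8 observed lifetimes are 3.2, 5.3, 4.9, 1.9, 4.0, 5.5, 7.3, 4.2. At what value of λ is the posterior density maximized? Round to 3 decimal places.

Σ times = 36.3. Posterior: Gamma(shape = 5.3+8 = 13.3, rate = 1.5+36.3 = 37.8).
Mode = (α−1)/β = 12.3/37.8 = 0.325.
Mean = α/β = 13.3/37.8 = 0.352.
This is the posterior mode — the MAP estimate.

0.325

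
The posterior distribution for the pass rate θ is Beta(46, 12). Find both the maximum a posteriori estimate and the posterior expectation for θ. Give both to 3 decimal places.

Mode = (46−1)/(46+12−2) = 45/56 = 0.804.
Mean = 46/(46+12) = 46/58 = 0.793.

MAP = 0.804, posterior mean = 0.793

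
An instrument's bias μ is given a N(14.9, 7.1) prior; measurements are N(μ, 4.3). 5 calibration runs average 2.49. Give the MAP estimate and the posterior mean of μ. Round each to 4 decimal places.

Posterior for μ is Normal. Precision-weighted mean: (1/7.1·14.9 + 5/4.3·2.49) / (1/7.1 + 5/4.3) = 3.8308.
A Normal posterior is symmetric, so mode = mean.

MAP = 3.8308; posterior mean = 3.8308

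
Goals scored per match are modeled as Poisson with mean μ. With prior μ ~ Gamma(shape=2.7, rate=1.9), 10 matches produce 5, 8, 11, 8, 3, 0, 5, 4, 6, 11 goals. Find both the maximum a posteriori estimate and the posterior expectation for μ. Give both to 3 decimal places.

μ_MAP = 5.269, E[μ|data] = 5.353

Σ counts = 61. Posterior: Gamma(shape = 2.7+61 = 63.7, rate = 1.9+10 = 11.9).
Mode = (α−1)/β = 62.7/11.9 = 5.269.
Mean = α/β = 63.7/11.9 = 5.353.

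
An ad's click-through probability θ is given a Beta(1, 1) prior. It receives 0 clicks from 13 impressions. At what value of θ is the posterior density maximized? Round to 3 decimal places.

0.000

Posterior: Beta(1+0, 1+13) = Beta(1, 14).
Since α = 1 ≤ 1 and β > 1, the Beta density is monotone decreasing on [0,1]; the mode is at 0.
Mean = 1/(1+14) = 0.067.
This is the posterior mode — the MAP estimate.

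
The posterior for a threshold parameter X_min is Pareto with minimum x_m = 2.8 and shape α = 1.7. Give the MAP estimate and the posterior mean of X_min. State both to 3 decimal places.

The Pareto density is strictly decreasing on [x_m, ∞), so the mode is x_m = 2.800.
Mean = α·x_m/(α−1) = 1.7·2.8/0.7 = 6.800.

MAP = 2.800; posterior mean = 6.800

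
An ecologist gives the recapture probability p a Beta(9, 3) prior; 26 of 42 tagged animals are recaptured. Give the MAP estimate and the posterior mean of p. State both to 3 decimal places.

Posterior: Beta(9+26, 3+16) = Beta(35, 19).
Mode = (35−1)/(35+19−2) = 34/52 = 0.654.
Mean = 35/(35+19) = 35/54 = 0.648.
The mean is pulled below the mode by the posterior's left skew.

MAP = 0.654, posterior mean = 0.648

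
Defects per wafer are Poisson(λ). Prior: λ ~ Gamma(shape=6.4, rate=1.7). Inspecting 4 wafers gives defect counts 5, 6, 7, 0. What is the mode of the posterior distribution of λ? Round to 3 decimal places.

Σ counts = 18. Posterior: Gamma(shape = 6.4+18 = 24.4, rate = 1.7+4 = 5.7).
Mode = (α−1)/β = 23.4/5.7 = 4.105.
Mean = α/β = 24.4/5.7 = 4.281.
This is the posterior mode — the MAP estimate.

4.105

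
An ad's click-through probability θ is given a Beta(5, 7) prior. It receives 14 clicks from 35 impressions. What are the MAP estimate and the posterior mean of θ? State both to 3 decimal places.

MAP estimate = 0.400, posterior mean = 0.404

Posterior: Beta(5+14, 7+21) = Beta(19, 28).
Mode = (19−1)/(19+28−2) = 18/45 = 0.400.
Mean = 19/(19+28) = 19/47 = 0.404.
The mean is pulled above the mode by the posterior's right skew.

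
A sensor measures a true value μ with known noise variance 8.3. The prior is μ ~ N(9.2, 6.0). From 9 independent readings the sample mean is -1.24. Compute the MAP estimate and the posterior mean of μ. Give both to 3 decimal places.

Posterior for μ is Normal. Precision-weighted mean: (1/6.0·9.2 + 9/8.3·-1.24) / (1/6.0 + 9/8.3) = 0.151.
A Normal posterior is symmetric, so mode = mean.

MAP estimate = 0.151, posterior mean = 0.151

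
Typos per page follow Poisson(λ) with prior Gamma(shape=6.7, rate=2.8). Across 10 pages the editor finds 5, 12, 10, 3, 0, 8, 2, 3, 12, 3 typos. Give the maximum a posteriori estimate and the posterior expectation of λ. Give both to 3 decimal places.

λ_MAP = 4.977, E[λ|data] = 5.055

Σ counts = 58. Posterior: Gamma(shape = 6.7+58 = 64.7, rate = 2.8+10 = 12.8).
Mode = (α−1)/β = 63.7/12.8 = 4.977.
Mean = α/β = 64.7/12.8 = 5.055.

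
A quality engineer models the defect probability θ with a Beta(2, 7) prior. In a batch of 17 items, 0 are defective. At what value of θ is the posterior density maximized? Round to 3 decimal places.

0.042

Posterior: Beta(2+0, 7+17) = Beta(2, 24).
Mode = (2−1)/(2+24−2) = 1/24 = 0.042.
Mean = 2/(2+24) = 2/26 = 0.077.
This is the posterior mode — the MAP estimate.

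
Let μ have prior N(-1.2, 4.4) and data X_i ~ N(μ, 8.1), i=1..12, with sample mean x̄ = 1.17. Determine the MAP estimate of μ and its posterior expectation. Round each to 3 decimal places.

μ_MAP = 0.855, E[μ|data] = 0.855

Posterior for μ is Normal. Precision-weighted mean: (1/4.4·-1.2 + 12/8.1·1.17) / (1/4.4 + 12/8.1) = 0.855.
A Normal posterior is symmetric, so mode = mean.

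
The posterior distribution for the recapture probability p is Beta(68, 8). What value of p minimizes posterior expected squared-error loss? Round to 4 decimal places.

Mode = (68−1)/(68+8−2) = 67/74 = 0.9054.
Mean = 68/(68+8) = 68/76 = 0.8947.
Squared-error loss ⇒ the optimal estimator is the posterior mean.

0.8947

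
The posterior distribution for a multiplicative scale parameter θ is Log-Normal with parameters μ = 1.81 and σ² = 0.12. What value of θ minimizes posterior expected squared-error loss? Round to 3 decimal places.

Mode = exp(μ − σ²) = exp(1.69) = 5.419.
Mean = exp(μ + σ²/2) = exp(1.870) = 6.488.
Squared-error loss ⇒ the optimal estimator is the posterior mean.

6.488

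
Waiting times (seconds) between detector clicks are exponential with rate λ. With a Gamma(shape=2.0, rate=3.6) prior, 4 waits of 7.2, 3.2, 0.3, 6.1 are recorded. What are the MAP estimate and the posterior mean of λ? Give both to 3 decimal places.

Σ times = 16.8. Posterior: Gamma(shape = 2.0+4 = 6.0, rate = 3.6+16.8 = 20.4).
Mode = (α−1)/β = 5.0/20.4 = 0.245.
Mean = α/β = 6.0/20.4 = 0.294.
Mean > mode: the posterior has a right tail.

MAP estimate = 0.245, posterior mean = 0.294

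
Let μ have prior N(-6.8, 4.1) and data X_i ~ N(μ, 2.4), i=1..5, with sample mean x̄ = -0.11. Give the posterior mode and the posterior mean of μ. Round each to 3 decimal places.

Posterior for μ is Normal. Precision-weighted mean: (1/4.1·-6.8 + 5/2.4·-0.11) / (1/4.1 + 5/2.4) = -0.811.
A Normal posterior is symmetric, so mode = mean.

μ_MAP = -0.811, E[μ|data] = -0.811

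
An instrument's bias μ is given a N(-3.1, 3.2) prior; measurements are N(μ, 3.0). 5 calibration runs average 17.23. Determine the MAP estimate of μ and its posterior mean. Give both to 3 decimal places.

Posterior for μ is Normal. Precision-weighted mean: (1/3.2·-3.1 + 5/3.0·17.23) / (1/3.2 + 5/3.0) = 14.020.
A Normal posterior is symmetric, so mode = mean.

MAP estimate = 14.020, posterior mean = 14.020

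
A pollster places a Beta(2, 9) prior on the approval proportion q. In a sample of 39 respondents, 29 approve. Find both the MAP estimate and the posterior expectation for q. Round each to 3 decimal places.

q_MAP = 0.625, E[q|data] = 0.620

Posterior: Beta(2+29, 9+10) = Beta(31, 19).
Mode = (31−1)/(31+19−2) = 30/48 = 0.625.
Mean = 31/(31+19) = 31/50 = 0.620.
The posterior is left-skewed, so the mode exceeds the mean.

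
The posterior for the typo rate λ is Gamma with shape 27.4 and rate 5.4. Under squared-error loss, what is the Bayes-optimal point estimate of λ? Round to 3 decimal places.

Mode = (α−1)/β = 26.4/5.4 = 4.889.
Mean = α/β = 27.4/5.4 = 5.074.
Squared-error loss ⇒ the optimal estimator is the posterior mean.

5.074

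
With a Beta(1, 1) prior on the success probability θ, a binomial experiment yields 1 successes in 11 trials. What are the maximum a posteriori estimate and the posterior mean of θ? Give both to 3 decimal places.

θ_MAP = 0.091, E[θ|data] = 0.154

Posterior: Beta(1+1, 1+10) = Beta(2, 11).
Mode = (2−1)/(2+11−2) = 1/11 = 0.091.
Mean = 2/(2+11) = 2/13 = 0.154.
The posterior is right-skewed, so the mean exceeds the mode.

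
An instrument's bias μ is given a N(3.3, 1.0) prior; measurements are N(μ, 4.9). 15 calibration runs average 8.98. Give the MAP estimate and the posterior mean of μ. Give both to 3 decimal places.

Posterior for μ is Normal. Precision-weighted mean: (1/1.0·3.3 + 15/4.9·8.98) / (1/1.0 + 15/4.9) = 7.581.
A Normal posterior is symmetric, so mode = mean.

MAP estimate = 7.581, posterior mean = 7.581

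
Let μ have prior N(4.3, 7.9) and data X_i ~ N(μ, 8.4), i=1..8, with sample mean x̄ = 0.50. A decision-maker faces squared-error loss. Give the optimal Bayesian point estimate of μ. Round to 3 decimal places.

Posterior for μ is Normal. Precision-weighted mean: (1/7.9·4.3 + 8/8.4·0.50) / (1/7.9 + 8/8.4) = 0.946.
A Normal posterior is symmetric, so mode = mean.
Squared-error loss ⇒ the optimal estimator is the posterior mean.

0.946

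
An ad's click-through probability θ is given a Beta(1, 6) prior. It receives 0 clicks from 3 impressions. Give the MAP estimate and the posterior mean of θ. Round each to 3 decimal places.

Posterior: Beta(1+0, 6+3) = Beta(1, 9).
Since α = 1 ≤ 1 and β > 1, the Beta density is monotone decreasing on [0,1]; the mode is at 0.
Mean = 1/(1+9) = 0.100.

MAP estimate = 0.000, posterior mean = 0.100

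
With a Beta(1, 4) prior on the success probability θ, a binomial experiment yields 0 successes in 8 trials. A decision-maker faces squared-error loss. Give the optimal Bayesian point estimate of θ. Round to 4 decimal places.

0.0769

Posterior: Beta(1+0, 4+8) = Beta(1, 12).
Since α = 1 ≤ 1 and β > 1, the Beta density is monotone decreasing on [0,1]; the mode is at 0.
Mean = 1/(1+12) = 0.0769.
Squared-error loss ⇒ the optimal estimator is the posterior mean.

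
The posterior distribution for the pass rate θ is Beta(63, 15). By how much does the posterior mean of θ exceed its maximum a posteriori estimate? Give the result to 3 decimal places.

-0.008

Mode = (63−1)/(63+15−2) = 62/76 = 0.816.
Mean = 63/(63+15) = 63/78 = 0.808.
Difference = 0.808 − 0.816 = -0.008.
The posterior is left-skewed, so the mode exceeds the mean.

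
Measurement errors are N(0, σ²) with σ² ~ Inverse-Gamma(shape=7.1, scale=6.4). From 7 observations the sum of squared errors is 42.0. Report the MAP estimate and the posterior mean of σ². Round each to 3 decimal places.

MAP: 2.362. Posterior mean: 2.854.

Posterior: Inverse-Gamma(shape = 7.1+7/2 = 10.6, scale = 6.4+42.0/2 = 27.4).
Mode = β/(α+1) = 27.4/11.6 = 2.362.
Mean = β/(α−1) = 27.4/9.6 = 2.854.
The mean is pulled above the mode by the posterior's right skew.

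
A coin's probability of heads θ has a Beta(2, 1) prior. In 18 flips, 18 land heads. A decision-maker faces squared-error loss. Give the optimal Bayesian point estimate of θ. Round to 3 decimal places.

0.952

Posterior: Beta(2+18, 1+0) = Beta(20, 1).
Since β = 1 ≤ 1 and α > 1, the Beta density is monotone increasing on [0,1]; the mode is at 1.
Mean = 20/(20+1) = 0.952.
Squared-error loss ⇒ the optimal estimator is the posterior mean.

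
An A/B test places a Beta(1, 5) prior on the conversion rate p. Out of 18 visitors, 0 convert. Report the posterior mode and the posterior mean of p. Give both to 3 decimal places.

MAP = 0.000, posterior mean = 0.042

Posterior: Beta(1+0, 5+18) = Beta(1, 23).
Since α = 1 ≤ 1 and β > 1, the Beta density is monotone decreasing on [0,1]; the mode is at 0.
Mean = 1/(1+23) = 0.042.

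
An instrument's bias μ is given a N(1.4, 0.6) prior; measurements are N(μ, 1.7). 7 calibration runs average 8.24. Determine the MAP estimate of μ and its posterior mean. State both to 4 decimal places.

MAP = 6.2692; posterior mean = 6.2692

Posterior for μ is Normal. Precision-weighted mean: (1/0.6·1.4 + 7/1.7·8.24) / (1/0.6 + 7/1.7) = 6.2692.
A Normal posterior is symmetric, so mode = mean.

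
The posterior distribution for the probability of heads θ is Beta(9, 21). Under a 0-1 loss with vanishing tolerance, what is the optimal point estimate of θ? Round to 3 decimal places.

0.286

Mode = (9−1)/(9+21−2) = 8/28 = 0.286.
Mean = 9/(9+21) = 9/30 = 0.300.
This is the posterior mode — the MAP estimate.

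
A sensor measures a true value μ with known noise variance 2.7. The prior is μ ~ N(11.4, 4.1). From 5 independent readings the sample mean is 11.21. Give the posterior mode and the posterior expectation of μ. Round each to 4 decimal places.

Posterior for μ is Normal. Precision-weighted mean: (1/4.1·11.4 + 5/2.7·11.21) / (1/4.1 + 5/2.7) = 11.2321.
A Normal posterior is symmetric, so mode = mean.

posterior mode = 11.2321, posterior expectation = 11.2321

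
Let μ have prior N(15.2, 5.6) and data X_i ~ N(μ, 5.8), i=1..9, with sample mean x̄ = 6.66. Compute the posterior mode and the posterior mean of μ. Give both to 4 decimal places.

Posterior for μ is Normal. Precision-weighted mean: (1/5.6·15.2 + 9/5.8·6.66) / (1/5.6 + 9/5.8) = 7.5414.
A Normal posterior is symmetric, so mode = mean.

MAP = 7.5414; posterior mean = 7.5414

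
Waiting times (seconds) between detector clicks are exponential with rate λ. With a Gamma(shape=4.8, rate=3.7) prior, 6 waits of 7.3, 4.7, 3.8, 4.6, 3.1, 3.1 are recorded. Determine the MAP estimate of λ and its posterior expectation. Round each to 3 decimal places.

Σ times = 26.6. Posterior: Gamma(shape = 4.8+6 = 10.8, rate = 3.7+26.6 = 30.3).
Mode = (α−1)/β = 9.8/30.3 = 0.323.
Mean = α/β = 10.8/30.3 = 0.356.

MAP estimate = 0.323, posterior expectation = 0.356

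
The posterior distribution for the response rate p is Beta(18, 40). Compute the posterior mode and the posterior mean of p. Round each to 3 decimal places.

Mode = (18−1)/(18+40−2) = 17/56 = 0.304.
Mean = 18/(18+40) = 18/58 = 0.310.

MAP = 0.304, posterior mean = 0.310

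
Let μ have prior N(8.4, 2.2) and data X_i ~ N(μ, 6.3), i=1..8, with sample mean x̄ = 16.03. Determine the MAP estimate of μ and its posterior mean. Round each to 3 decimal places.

Posterior for μ is Normal. Precision-weighted mean: (1/2.2·8.4 + 8/6.3·16.03) / (1/2.2 + 8/6.3) = 14.019.
A Normal posterior is symmetric, so mode = mean.

MAP: 14.019. Posterior mean: 14.019.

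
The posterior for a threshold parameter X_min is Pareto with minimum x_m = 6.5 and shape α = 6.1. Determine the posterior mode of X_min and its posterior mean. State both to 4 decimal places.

posterior mode = 6.5000, posterior mean = 7.7745

The Pareto density is strictly decreasing on [x_m, ∞), so the mode is x_m = 6.5000.
Mean = α·x_m/(α−1) = 6.1·6.5/5.1 = 7.7745.
Right-skewed posterior ⇒ mode < mean.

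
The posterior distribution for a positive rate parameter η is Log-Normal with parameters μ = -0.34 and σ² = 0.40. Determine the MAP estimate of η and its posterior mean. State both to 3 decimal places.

Mode = exp(μ − σ²) = exp(-0.74) = 0.477.
Mean = exp(μ + σ²/2) = exp(-0.140) = 0.869.
Mean > mode: the posterior has a right tail.

MAP = 0.477, posterior mean = 0.869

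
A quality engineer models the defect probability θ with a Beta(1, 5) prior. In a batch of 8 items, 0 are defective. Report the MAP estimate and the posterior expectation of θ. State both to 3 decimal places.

Posterior: Beta(1+0, 5+8) = Beta(1, 13).
Since α = 1 ≤ 1 and β > 1, the Beta density is monotone decreasing on [0,1]; the mode is at 0.
Mean = 1/(1+13) = 0.071.
The posterior is right-skewed, so the mean exceeds the mode.

MAP = 0.000, posterior mean = 0.071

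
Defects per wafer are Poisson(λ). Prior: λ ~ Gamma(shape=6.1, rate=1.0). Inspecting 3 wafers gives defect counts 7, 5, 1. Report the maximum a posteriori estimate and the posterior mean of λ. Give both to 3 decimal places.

Σ counts = 13. Posterior: Gamma(shape = 6.1+13 = 19.1, rate = 1.0+3 = 4.0).
Mode = (α−1)/β = 18.1/4.0 = 4.525.
Mean = α/β = 19.1/4.0 = 4.775.

MAP = 4.525; posterior mean = 4.775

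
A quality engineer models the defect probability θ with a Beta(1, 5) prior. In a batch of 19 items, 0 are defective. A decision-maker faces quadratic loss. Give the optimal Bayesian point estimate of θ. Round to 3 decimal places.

Posterior: Beta(1+0, 5+19) = Beta(1, 24).
Since α = 1 ≤ 1 and β > 1, the Beta density is monotone decreasing on [0,1]; the mode is at 0.
Mean = 1/(1+24) = 0.040.
Quadratic loss ⇒ the optimal estimator is the posterior mean.

0.040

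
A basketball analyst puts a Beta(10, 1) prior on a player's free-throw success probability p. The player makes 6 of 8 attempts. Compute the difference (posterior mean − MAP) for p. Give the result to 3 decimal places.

-0.040

Posterior: Beta(10+6, 1+2) = Beta(16, 3).
Mode = (16−1)/(16+3−2) = 15/17 = 0.882.
Mean = 16/(16+3) = 16/19 = 0.842.
Difference = 0.842 − 0.882 = -0.040.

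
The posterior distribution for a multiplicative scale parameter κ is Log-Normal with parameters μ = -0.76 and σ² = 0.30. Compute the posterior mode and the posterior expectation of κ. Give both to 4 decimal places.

Mode = exp(μ − σ²) = exp(-1.06) = 0.3465.
Mean = exp(μ + σ²/2) = exp(-0.610) = 0.5434.

MAP = 0.3465, posterior mean = 0.5434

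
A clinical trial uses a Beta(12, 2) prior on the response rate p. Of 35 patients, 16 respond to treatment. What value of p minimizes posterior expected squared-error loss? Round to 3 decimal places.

0.571

Posterior: Beta(12+16, 2+19) = Beta(28, 21).
Mode = (28−1)/(28+21−2) = 27/47 = 0.574.
Mean = 28/(28+21) = 28/49 = 0.571.
Squared-error loss ⇒ the optimal estimator is the posterior mean.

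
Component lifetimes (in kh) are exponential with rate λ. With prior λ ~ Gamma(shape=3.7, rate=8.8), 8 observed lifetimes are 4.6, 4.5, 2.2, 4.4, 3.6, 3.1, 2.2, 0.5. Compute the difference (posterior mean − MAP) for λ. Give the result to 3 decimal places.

0.029

Σ times = 25.1. Posterior: Gamma(shape = 3.7+8 = 11.7, rate = 8.8+25.1 = 33.9).
Mode = (α−1)/β = 10.7/33.9 = 0.316.
Mean = α/β = 11.7/33.9 = 0.345.
Difference = 0.345 − 0.316 = 0.029.
The mean is pulled above the mode by the posterior's right skew.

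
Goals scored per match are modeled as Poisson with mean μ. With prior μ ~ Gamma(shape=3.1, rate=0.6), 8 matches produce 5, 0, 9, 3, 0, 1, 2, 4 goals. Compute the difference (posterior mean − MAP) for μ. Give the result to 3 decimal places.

0.116

Σ counts = 24. Posterior: Gamma(shape = 3.1+24 = 27.1, rate = 0.6+8 = 8.6).
Mode = (α−1)/β = 26.1/8.6 = 3.035.
Mean = α/β = 27.1/8.6 = 3.151.
Difference = 3.151 − 3.035 = 0.116.
Right-skewed posterior ⇒ mode < mean.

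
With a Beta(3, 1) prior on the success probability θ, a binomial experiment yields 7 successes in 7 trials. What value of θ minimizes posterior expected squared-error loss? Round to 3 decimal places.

0.909

Posterior: Beta(3+7, 1+0) = Beta(10, 1).
Since β = 1 ≤ 1 and α > 1, the Beta density is monotone increasing on [0,1]; the mode is at 1.
Mean = 10/(10+1) = 0.909.
Squared-error loss ⇒ the optimal estimator is the posterior mean.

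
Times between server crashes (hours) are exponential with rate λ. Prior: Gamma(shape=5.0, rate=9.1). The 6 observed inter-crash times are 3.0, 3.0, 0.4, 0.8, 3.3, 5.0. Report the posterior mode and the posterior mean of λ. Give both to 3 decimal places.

MAP = 0.407; posterior mean = 0.447

Σ times = 15.5. Posterior: Gamma(shape = 5.0+6 = 11.0, rate = 9.1+15.5 = 24.6).
Mode = (α−1)/β = 10.0/24.6 = 0.407.
Mean = α/β = 11.0/24.6 = 0.447.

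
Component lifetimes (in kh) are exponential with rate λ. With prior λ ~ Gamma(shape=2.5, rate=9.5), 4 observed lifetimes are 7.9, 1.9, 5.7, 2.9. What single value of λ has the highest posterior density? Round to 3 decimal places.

Σ times = 18.4. Posterior: Gamma(shape = 2.5+4 = 6.5, rate = 9.5+18.4 = 27.9).
Mode = (α−1)/β = 5.5/27.9 = 0.197.
Mean = α/β = 6.5/27.9 = 0.233.
This is the posterior mode — the MAP estimate.

0.197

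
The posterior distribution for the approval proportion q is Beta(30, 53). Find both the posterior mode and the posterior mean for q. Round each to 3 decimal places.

Mode = (30−1)/(30+53−2) = 29/81 = 0.358.
Mean = 30/(30+53) = 30/83 = 0.361.

MAP: 0.358. Posterior mean: 0.361.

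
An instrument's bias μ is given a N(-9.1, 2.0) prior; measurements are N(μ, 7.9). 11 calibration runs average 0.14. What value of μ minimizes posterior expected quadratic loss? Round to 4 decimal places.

Posterior for μ is Normal. Precision-weighted mean: (1/2.0·-9.1 + 11/7.9·0.14) / (1/2.0 + 11/7.9) = -2.3013.
A Normal posterior is symmetric, so mode = mean.
Quadratic loss ⇒ the optimal estimator is the posterior mean.

-2.3013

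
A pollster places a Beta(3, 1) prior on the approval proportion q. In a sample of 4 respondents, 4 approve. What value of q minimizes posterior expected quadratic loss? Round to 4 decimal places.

0.8750

Posterior: Beta(3+4, 1+0) = Beta(7, 1).
Since β = 1 ≤ 1 and α > 1, the Beta density is monotone increasing on [0,1]; the mode is at 1.
Mean = 7/(7+1) = 0.8750.
Quadratic loss ⇒ the optimal estimator is the posterior mean.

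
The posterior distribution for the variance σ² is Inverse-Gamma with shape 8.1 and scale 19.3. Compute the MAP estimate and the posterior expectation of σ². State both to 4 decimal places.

MAP: 2.1209. Posterior mean: 2.7183.

Mode = β/(α+1) = 19.3/9.1 = 2.1209.
Mean = β/(α−1) = 19.3/7.1 = 2.7183.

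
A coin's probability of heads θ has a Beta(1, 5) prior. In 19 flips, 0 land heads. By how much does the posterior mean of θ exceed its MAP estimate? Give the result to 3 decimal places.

Posterior: Beta(1+0, 5+19) = Beta(1, 24).
Since α = 1 ≤ 1 and β > 1, the Beta density is monotone decreasing on [0,1]; the mode is at 0.
Mean = 1/(1+24) = 0.040.
Difference = 0.040 − 0.000 = 0.040.

0.040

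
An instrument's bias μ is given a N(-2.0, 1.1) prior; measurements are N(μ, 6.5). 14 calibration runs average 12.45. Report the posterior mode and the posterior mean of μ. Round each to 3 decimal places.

μ_MAP = 8.161, E[μ|data] = 8.161

Posterior for μ is Normal. Precision-weighted mean: (1/1.1·-2.0 + 14/6.5·12.45) / (1/1.1 + 14/6.5) = 8.161.
A Normal posterior is symmetric, so mode = mean.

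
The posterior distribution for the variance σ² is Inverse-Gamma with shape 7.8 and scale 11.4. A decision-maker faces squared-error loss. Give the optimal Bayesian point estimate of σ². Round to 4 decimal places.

Mode = β/(α+1) = 11.4/8.8 = 1.2955.
Mean = β/(α−1) = 11.4/6.8 = 1.6765.
Squared-error loss ⇒ the optimal estimator is the posterior mean.

1.6765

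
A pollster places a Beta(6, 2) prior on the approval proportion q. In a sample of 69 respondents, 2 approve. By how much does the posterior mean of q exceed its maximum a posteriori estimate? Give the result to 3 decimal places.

Posterior: Beta(6+2, 2+67) = Beta(8, 69).
Mode = (8−1)/(8+69−2) = 7/75 = 0.093.
Mean = 8/(8+69) = 8/77 = 0.104.
Difference = 0.104 − 0.093 = 0.011.

0.011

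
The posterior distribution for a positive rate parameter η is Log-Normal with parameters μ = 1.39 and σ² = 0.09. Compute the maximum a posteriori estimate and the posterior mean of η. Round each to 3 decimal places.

MAP = 3.669; posterior mean = 4.200

Mode = exp(μ − σ²) = exp(1.30) = 3.669.
Mean = exp(μ + σ²/2) = exp(1.435) = 4.200.
Mean > mode: the posterior has a right tail.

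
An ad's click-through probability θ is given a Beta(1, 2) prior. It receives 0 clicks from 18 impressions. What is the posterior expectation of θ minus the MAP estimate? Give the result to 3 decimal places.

Posterior: Beta(1+0, 2+18) = Beta(1, 20).
Since α = 1 ≤ 1 and β > 1, the Beta density is monotone decreasing on [0,1]; the mode is at 0.
Mean = 1/(1+20) = 0.048.
Difference = 0.048 − 0.000 = 0.048.

0.048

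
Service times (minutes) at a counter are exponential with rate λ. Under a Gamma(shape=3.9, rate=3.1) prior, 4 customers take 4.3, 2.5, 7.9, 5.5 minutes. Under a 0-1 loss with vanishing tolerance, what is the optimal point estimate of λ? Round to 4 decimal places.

Σ times = 20.2. Posterior: Gamma(shape = 3.9+4 = 7.9, rate = 3.1+20.2 = 23.3).
Mode = (α−1)/β = 6.9/23.3 = 0.2961.
Mean = α/β = 7.9/23.3 = 0.3391.
This is the posterior mode — the MAP estimate.

0.2961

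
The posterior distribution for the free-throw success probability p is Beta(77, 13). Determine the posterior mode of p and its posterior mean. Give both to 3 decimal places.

p_MAP = 0.864, E[p|data] = 0.856

Mode = (77−1)/(77+13−2) = 76/88 = 0.864.
Mean = 77/(77+13) = 77/90 = 0.856.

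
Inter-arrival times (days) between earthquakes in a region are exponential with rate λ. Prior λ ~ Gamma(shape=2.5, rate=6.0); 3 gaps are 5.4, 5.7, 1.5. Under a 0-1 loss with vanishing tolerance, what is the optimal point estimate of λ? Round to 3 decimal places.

Σ times = 12.6. Posterior: Gamma(shape = 2.5+3 = 5.5, rate = 6.0+12.6 = 18.6).
Mode = (α−1)/β = 4.5/18.6 = 0.242.
Mean = α/β = 5.5/18.6 = 0.296.
This is the posterior mode — the MAP estimate.

0.242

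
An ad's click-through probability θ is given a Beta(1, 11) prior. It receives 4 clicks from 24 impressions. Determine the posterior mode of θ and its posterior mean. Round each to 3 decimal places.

MAP: 0.118. Posterior mean: 0.139.

Posterior: Beta(1+4, 11+20) = Beta(5, 31).
Mode = (5−1)/(5+31−2) = 4/34 = 0.118.
Mean = 5/(5+31) = 5/36 = 0.139.
The posterior is right-skewed, so the mean exceeds the mode.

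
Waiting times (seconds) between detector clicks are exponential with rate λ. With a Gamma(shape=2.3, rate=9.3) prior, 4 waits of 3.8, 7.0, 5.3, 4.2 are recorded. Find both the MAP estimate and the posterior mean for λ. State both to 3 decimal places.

MAP estimate = 0.179, posterior mean = 0.213

Σ times = 20.3. Posterior: Gamma(shape = 2.3+4 = 6.3, rate = 9.3+20.3 = 29.6).
Mode = (α−1)/β = 5.3/29.6 = 0.179.
Mean = α/β = 6.3/29.6 = 0.213.
Mean > mode: the posterior has a right tail.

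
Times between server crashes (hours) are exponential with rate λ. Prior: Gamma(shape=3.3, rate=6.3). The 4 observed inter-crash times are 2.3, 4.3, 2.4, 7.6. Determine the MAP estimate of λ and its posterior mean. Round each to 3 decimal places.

Σ times = 16.6. Posterior: Gamma(shape = 3.3+4 = 7.3, rate = 6.3+16.6 = 22.9).
Mode = (α−1)/β = 6.3/22.9 = 0.275.
Mean = α/β = 7.3/22.9 = 0.319.

MAP = 0.275, posterior mean = 0.319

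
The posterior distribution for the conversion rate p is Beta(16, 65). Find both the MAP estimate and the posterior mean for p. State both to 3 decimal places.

MAP: 0.190. Posterior mean: 0.198.

Mode = (16−1)/(16+65−2) = 15/79 = 0.190.
Mean = 16/(16+65) = 16/81 = 0.198.
The posterior is right-skewed, so the mean exceeds the mode.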